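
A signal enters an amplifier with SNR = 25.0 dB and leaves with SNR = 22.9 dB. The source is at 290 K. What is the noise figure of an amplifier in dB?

NF (dB) = SNR_in(dB) − SNR_out(dB) when the source is at T₀
NF = 25.0 − 22.9 = 2.1 dB

2.1 dB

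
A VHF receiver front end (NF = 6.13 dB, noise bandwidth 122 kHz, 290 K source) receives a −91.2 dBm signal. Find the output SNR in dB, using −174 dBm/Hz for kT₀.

25.8 dB

Noise floor: N = −174 + 10 log₁₀(B) + NF
10 log₁₀(1.22×10⁵) = 50.86 dB
N = −174 + 50.86 + 6.13 = −117.01 dBm
SNR = P_sig − N = −91.2 − (−117.01) = 25.81 dB → 25.8 dB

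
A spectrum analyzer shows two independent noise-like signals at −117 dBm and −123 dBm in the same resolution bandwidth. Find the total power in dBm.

−116.0 dBm

Convert to linear, add, convert back:
P₁ = 2.00×10⁻¹⁵ W, P₂ = 5.01×10⁻¹⁶ W
P_tot = 2.50×10⁻¹⁵ W → 10 log₁₀(P_tot / 10⁻³) = −116.0 dBm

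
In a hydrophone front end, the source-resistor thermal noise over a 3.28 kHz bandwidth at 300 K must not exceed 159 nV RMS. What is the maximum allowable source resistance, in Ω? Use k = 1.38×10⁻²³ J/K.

Johnson–Nyquist: V_n = √(4kTRB) ⇒ R = V_n² / (4kTB)
4kTB = 4 × 1.38×10⁻²³ × 300 × 3.28×10³ = 5.43×10⁻¹⁷
R = (1.59×10⁻⁷)² / 5.43×10⁻¹⁷ = 4.65×10² Ω = 465 Ω

465 Ω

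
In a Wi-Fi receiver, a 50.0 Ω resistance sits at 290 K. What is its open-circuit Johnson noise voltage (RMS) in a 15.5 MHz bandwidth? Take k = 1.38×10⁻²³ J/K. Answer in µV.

3.52 µV

V_n = √(4kTRB)
4kTRB = 4 × 1.38×10⁻²³ × 290 × 5.00×10¹ × 1.55×10⁷ = 1.24×10⁻¹¹ V²
V_n = √(1.24×10⁻¹¹) = 3.52×10⁻⁶ V = 3.52 µV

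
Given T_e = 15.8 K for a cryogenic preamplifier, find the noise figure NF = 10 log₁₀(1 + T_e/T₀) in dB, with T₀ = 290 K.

F = 1 + T_e/T₀ = 1 + 15.8/290 = 1.05448
NF = 10 log₁₀(1.05448) = 0.230 dB

0.230 dB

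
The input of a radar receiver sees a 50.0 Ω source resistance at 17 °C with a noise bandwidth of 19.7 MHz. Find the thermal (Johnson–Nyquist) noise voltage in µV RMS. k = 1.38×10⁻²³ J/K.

3.97 µV

T = 17 °C + 273.15 = 290.15 K
V_n = √(4kTRB)
4kTRB = 4 × 1.38×10⁻²³ × 290.15 × 5.00×10¹ × 1.97×10⁷ = 1.58×10⁻¹¹ V²
V_n = √(1.58×10⁻¹¹) = 3.97×10⁻⁶ V = 3.97 µV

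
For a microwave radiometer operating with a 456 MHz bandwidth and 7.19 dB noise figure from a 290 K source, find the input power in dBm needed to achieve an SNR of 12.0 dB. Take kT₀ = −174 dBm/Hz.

Sensitivity = −174 + 10 log₁₀(B) + NF + SNR_min
= −174 + 86.59 + 7.19 + 12.0
= −68.22 dBm → −68.2 dBm

−68.2 dBm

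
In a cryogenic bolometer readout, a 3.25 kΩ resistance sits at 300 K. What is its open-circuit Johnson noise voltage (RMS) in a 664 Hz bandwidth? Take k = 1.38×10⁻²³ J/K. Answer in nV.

V_n = √(4kTRB)
4kTRB = 4 × 1.38×10⁻²³ × 300 × 3.25×10³ × 6.64×10² = 3.57×10⁻¹⁴ V²
V_n = √(3.57×10⁻¹⁴) = 1.89×10⁻⁷ V = 189 nV

189 nV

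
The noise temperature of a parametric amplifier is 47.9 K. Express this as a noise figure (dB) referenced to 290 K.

0.664 dB

F = 1 + T_e/T₀ = 1 + 47.9/290 = 1.16517
NF = 10 log₁₀(1.16517) = 0.664 dB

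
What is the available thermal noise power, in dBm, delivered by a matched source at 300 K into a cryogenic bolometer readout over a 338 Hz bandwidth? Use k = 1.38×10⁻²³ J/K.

P_n = kTB = 1.38×10⁻²³ × 300 × 3.38×10² = 1.40×10⁻¹⁸ W
In dBm: 10 log₁₀(1.40×10⁻¹⁸ / 10⁻³) = −148.5 dBm

−148.5 dBm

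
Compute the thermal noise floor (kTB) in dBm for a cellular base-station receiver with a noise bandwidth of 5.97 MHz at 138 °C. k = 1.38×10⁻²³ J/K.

T = 138 °C + 273.15 = 411.15 K
P_n = kTB = 1.38×10⁻²³ × 411.15 × 5.97×10⁶ = 3.39×10⁻¹⁴ W
In dBm: 10 log₁₀(3.39×10⁻¹⁴ / 10⁻³) = −104.7 dBm

−104.7 dBm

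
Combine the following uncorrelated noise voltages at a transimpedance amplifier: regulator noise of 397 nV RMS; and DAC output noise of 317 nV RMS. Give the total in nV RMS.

508 nV

Uncorrelated sources add in power (mean-square): V_tot = √(ΣV_i²)
V_tot = √[(3.97×10⁻⁷)² + (3.17×10⁻⁷)²] = 5.08×10⁻⁷ V = 508 nV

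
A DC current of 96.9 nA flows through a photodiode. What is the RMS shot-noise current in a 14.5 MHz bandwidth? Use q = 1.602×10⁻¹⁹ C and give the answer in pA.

671 pA

I_n = √(2qI·B)
2qI·B = 2 × 1.602×10⁻¹⁹ × 9.69×10⁻⁸ × 1.45×10⁷ = 4.50×10⁻¹⁹ A²
I_n = √(4.50×10⁻¹⁹) = 6.71×10⁻¹⁰ A = 671 pA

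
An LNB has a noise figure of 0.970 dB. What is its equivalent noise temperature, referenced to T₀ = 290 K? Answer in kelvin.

F = 10^(0.970/10) = 1.25026
T_e = (F − 1)·T₀ = (1.25026 − 1) × 290 = 72.6 K

72.6 K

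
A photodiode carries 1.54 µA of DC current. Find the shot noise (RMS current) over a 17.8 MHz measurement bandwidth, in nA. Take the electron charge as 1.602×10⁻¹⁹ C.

2.96 nA

I_n = √(2qI·B)
2qI·B = 2 × 1.602×10⁻¹⁹ × 1.54×10⁻⁶ × 1.78×10⁷ = 8.78×10⁻¹⁸ A²
I_n = √(8.78×10⁻¹⁸) = 2.96×10⁻⁹ A = 2.96 nA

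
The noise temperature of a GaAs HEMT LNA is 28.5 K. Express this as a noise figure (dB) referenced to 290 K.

0.407 dB

F = 1 + T_e/T₀ = 1 + 28.5/290 = 1.09828
NF = 10 log₁₀(1.09828) = 0.407 dB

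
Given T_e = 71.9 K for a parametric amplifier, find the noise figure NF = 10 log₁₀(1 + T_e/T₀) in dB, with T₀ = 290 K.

0.962 dB

F = 1 + T_e/T₀ = 1 + 71.9/290 = 1.24793
NF = 10 log₁₀(1.24793) = 0.962 dB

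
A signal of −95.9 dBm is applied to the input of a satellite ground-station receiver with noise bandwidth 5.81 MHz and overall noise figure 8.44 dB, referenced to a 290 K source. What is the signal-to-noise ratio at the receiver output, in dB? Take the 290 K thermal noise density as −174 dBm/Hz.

2.0 dB

Noise floor: N = −174 + 10 log₁₀(B) + NF
10 log₁₀(5.81×10⁶) = 67.64 dB
N = −174 + 67.64 + 8.44 = −97.92 dBm
SNR = P_sig − N = −95.9 − (−97.92) = 2.02 dB → 2.0 dB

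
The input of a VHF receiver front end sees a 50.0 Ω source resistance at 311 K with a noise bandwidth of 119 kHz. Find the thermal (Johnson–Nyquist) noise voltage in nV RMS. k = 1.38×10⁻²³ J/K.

V_n = √(4kTRB)
4kTRB = 4 × 1.38×10⁻²³ × 311 × 5.00×10¹ × 1.19×10⁵ = 1.02×10⁻¹³ V²
V_n = √(1.02×10⁻¹³) = 3.20×10⁻⁷ V = 320 nV

320 nV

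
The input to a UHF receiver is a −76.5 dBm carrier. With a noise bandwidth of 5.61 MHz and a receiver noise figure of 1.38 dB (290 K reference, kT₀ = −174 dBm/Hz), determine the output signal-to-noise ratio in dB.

Noise floor: N = −174 + 10 log₁₀(B) + NF
10 log₁₀(5.61×10⁶) = 67.49 dB
N = −174 + 67.49 + 1.38 = −105.13 dBm
SNR = P_sig − N = −76.5 − (−105.13) = 28.63 dB → 28.6 dB

28.6 dB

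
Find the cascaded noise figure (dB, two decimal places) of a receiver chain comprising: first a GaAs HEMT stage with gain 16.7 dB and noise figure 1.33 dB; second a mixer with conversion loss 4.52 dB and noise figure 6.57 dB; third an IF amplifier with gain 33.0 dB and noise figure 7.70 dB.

2.38 dB

Convert to linear (a loss of L dB is a gain of −L dB): F_i = 10^(NF_i/10), G_i = 10^(G_i,dB/10)
  Stage 1: F_1 = 10^(1.33/10) = 1.358, G_1 = 10^(16.7/10) = 46.77
  Stage 2: F_2 = 10^(6.57/10) = 4.539, G_2 = 10^(−4.52/10) = 0.3532
  Stage 3: F_3 = 10^(7.70/10) = 5.888, G_3 = 10^(33.0/10) = 1995
Friis cascade:
  F = 1.358 + (4.539 − 1)/46.77 + (5.888 − 1)/16.52 = 1.730
NF = 10 log₁₀(1.730) = 2.38 dB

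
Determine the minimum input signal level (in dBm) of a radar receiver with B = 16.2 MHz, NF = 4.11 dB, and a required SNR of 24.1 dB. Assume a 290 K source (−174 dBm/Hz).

Sensitivity = −174 + 10 log₁₀(B) + NF + SNR_min
= −174 + 72.1 + 4.11 + 24.1
= −73.69 dBm → −73.7 dBm

−73.7 dBm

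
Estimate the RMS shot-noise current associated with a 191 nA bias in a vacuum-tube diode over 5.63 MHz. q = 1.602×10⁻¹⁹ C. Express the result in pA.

I_n = √(2qI·B)
2qI·B = 2 × 1.602×10⁻¹⁹ × 1.91×10⁻⁷ × 5.63×10⁶ = 3.45×10⁻¹⁹ A²
I_n = √(3.45×10⁻¹⁹) = 5.87×10⁻¹⁰ A = 587 pA

587 pA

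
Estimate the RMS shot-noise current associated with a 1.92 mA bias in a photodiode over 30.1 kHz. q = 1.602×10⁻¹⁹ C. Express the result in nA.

4.30 nA

I_n = √(2qI·B)
2qI·B = 2 × 1.602×10⁻¹⁹ × 1.92×10⁻³ × 3.01×10⁴ = 1.85×10⁻¹⁷ A²
I_n = √(1.85×10⁻¹⁷) = 4.30×10⁻⁹ A = 4.30 nA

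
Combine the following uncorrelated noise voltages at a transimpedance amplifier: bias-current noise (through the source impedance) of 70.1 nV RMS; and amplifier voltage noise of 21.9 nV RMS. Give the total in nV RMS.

Uncorrelated sources add in power (mean-square): V_tot = √(ΣV_i²)
V_tot = √[(7.01×10⁻⁸)² + (2.19×10⁻⁸)²] = 7.34×10⁻⁸ V = 73.4 nV

73.4 nV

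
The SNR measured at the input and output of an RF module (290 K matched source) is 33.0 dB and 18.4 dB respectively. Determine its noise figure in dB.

NF (dB) = SNR_in(dB) − SNR_out(dB) when the source is at T₀
NF = 33.0 − 18.4 = 14.6 dB

14.6 dB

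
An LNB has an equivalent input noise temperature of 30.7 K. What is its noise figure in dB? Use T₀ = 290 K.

0.437 dB

F = 1 + T_e/T₀ = 1 + 30.7/290 = 1.10586
NF = 10 log₁₀(1.10586) = 0.437 dB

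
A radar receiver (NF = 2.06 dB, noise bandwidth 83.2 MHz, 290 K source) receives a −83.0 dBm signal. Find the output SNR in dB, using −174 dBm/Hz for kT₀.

Noise floor: N = −174 + 10 log₁₀(B) + NF
10 log₁₀(8.32×10⁷) = 79.2 dB
N = −174 + 79.2 + 2.06 = −92.74 dBm
SNR = P_sig − N = −83.0 − (−92.74) = 9.74 dB → 9.7 dB

9.7 dB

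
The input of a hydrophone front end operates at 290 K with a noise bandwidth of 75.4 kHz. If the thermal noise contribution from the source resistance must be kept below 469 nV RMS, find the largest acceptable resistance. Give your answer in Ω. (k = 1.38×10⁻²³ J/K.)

182 Ω

Johnson–Nyquist: V_n = √(4kTRB) ⇒ R = V_n² / (4kTB)
4kTB = 4 × 1.38×10⁻²³ × 290 × 7.54×10⁴ = 1.21×10⁻¹⁵
R = (4.69×10⁻⁷)² / 1.21×10⁻¹⁵ = 1.82×10² Ω = 182 Ω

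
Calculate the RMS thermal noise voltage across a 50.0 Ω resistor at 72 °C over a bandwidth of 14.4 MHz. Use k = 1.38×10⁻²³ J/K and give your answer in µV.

T = 72 °C + 273.15 = 345.15 K
V_n = √(4kTRB)
4kTRB = 4 × 1.38×10⁻²³ × 345.15 × 5.00×10¹ × 1.44×10⁷ = 1.37×10⁻¹¹ V²
V_n = √(1.37×10⁻¹¹) = 3.70×10⁻⁶ V = 3.70 µV

3.70 µV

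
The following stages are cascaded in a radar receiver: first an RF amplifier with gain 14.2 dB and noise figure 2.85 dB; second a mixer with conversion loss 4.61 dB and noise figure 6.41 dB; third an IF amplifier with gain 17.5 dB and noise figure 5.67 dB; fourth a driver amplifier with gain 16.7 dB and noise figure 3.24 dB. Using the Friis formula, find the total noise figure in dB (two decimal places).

Convert to linear (a loss of L dB is a gain of −L dB): F_i = 10^(NF_i/10), G_i = 10^(G_i,dB/10)
  Stage 1: F_1 = 10^(2.85/10) = 1.928, G_1 = 10^(14.2/10) = 26.30
  Stage 2: F_2 = 10^(6.41/10) = 4.375, G_2 = 10^(−4.61/10) = 0.3459
  Stage 3: F_3 = 10^(5.67/10) = 3.690, G_3 = 10^(17.5/10) = 56.23
  Stage 4: F_4 = 10^(3.24/10) = 2.109, G_4 = 10^(16.7/10) = 46.77
Friis cascade:
  F = 1.928 + (4.375 − 1)/26.30 + (3.690 − 1)/9.099 + (2.109 − 1)/511.7 = 2.354
NF = 10 log₁₀(2.354) = 3.72 dB

3.72 dB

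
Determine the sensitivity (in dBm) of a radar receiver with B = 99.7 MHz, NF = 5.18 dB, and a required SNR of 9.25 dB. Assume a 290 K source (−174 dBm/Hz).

Sensitivity = −174 + 10 log₁₀(B) + NF + SNR_min
= −174 + 79.99 + 5.18 + 9.25
= −79.58 dBm → −79.6 dBm

−79.6 dBm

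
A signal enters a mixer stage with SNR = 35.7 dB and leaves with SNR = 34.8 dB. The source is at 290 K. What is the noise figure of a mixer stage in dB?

NF (dB) = SNR_in(dB) − SNR_out(dB) when the source is at T₀
NF = 35.7 − 34.8 = 0.9 dB

0.9 dB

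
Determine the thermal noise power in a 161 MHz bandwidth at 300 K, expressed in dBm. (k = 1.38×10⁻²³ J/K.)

−91.8 dBm

P_n = kTB = 1.38×10⁻²³ × 300 × 1.61×10⁸ = 6.67×10⁻¹³ W
In dBm: 10 log₁₀(6.67×10⁻¹³ / 10⁻³) = −91.8 dBm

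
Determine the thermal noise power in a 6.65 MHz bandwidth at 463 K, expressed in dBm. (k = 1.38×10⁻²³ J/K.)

−103.7 dBm

P_n = kTB = 1.38×10⁻²³ × 463 × 6.65×10⁶ = 4.25×10⁻¹⁴ W
In dBm: 10 log₁₀(4.25×10⁻¹⁴ / 10⁻³) = −103.7 dBm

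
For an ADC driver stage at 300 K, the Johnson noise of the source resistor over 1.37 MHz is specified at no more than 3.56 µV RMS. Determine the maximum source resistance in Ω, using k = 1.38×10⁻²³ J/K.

559 Ω

Johnson–Nyquist: V_n = √(4kTRB) ⇒ R = V_n² / (4kTB)
4kTB = 4 × 1.38×10⁻²³ × 300 × 1.37×10⁶ = 2.27×10⁻¹⁴
R = (3.56×10⁻⁶)² / 2.27×10⁻¹⁴ = 5.59×10² Ω = 559 Ω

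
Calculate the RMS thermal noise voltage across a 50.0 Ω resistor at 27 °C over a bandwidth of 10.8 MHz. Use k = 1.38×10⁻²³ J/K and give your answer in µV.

2.99 µV

T = 27 °C + 273.15 = 300.15 K
V_n = √(4kTRB)
4kTRB = 4 × 1.38×10⁻²³ × 300.15 × 5.00×10¹ × 1.08×10⁷ = 8.95×10⁻¹² V²
V_n = √(8.95×10⁻¹²) = 2.99×10⁻⁶ V = 2.99 µV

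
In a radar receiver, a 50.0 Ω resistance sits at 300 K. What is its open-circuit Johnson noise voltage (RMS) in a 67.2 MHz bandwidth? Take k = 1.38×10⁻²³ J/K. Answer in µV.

V_n = √(4kTRB)
4kTRB = 4 × 1.38×10⁻²³ × 300 × 5.00×10¹ × 6.72×10⁷ = 5.56×10⁻¹¹ V²
V_n = √(5.56×10⁻¹¹) = 7.46×10⁻⁶ V = 7.46 µV

7.46 µV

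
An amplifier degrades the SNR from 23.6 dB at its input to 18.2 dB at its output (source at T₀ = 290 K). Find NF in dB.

NF (dB) = SNR_in(dB) − SNR_out(dB) when the source is at T₀
NF = 23.6 − 18.2 = 5.4 dB

5.4 dB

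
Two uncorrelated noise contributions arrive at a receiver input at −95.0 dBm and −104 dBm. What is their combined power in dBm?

−94.5 dBm

Convert to linear, add, convert back:
P₁ = 3.16×10⁻¹³ W, P₂ = 3.98×10⁻¹⁴ W
P_tot = 3.56×10⁻¹³ W → 10 log₁₀(P_tot / 10⁻³) = −94.5 dBm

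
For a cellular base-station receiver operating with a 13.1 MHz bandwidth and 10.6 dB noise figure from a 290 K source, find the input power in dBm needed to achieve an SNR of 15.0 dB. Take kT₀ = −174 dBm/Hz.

Sensitivity = −174 + 10 log₁₀(B) + NF + SNR_min
= −174 + 71.17 + 10.6 + 15.0
= −77.23 dBm → −77.2 dBm

−77.2 dBm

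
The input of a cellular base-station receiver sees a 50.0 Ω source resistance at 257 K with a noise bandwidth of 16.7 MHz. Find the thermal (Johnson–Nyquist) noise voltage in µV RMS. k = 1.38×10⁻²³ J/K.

V_n = √(4kTRB)
4kTRB = 4 × 1.38×10⁻²³ × 257 × 5.00×10¹ × 1.67×10⁷ = 1.18×10⁻¹¹ V²
V_n = √(1.18×10⁻¹¹) = 3.44×10⁻⁶ V = 3.44 µV

3.44 µV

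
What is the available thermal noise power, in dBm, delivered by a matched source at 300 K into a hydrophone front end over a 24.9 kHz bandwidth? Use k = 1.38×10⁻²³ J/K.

−129.9 dBm

P_n = kTB = 1.38×10⁻²³ × 300 × 2.49×10⁴ = 1.03×10⁻¹⁶ W
In dBm: 10 log₁₀(1.03×10⁻¹⁶ / 10⁻³) = −129.9 dBm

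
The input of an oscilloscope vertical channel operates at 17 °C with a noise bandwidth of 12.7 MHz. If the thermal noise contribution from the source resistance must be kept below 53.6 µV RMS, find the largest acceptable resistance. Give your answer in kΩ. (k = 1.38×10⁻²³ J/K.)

T = 17 °C + 273.15 = 290.15 K
Johnson–Nyquist: V_n = √(4kTRB) ⇒ R = V_n² / (4kTB)
4kTB = 4 × 1.38×10⁻²³ × 290.15 × 1.27×10⁷ = 2.03×10⁻¹³
R = (5.36×10⁻⁵)² / 2.03×10⁻¹³ = 1.41×10⁴ Ω = 14.1 kΩ

14.1 kΩ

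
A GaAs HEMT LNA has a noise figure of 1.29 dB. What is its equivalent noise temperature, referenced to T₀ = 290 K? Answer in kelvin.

F = 10^(1.29/10) = 1.34586
T_e = (F − 1)·T₀ = (1.34586 − 1) × 290 = 100 K

100 K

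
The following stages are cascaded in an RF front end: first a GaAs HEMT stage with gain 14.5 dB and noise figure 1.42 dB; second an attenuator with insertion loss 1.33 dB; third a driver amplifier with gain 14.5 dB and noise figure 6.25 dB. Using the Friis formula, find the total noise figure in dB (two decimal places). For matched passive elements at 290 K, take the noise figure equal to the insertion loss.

1.92 dB

Convert to linear (a loss of L dB is a gain of −L dB): F_i = 10^(NF_i/10), G_i = 10^(G_i,dB/10)
  Stage 1: F_1 = 10^(1.42/10) = 1.387, G_1 = 10^(14.5/10) = 28.18
  Stage 2: F_2 = 10^(1.33/10) = 1.358, G_2 = 10^(−1.33/10) = 0.7362
  Stage 3: F_3 = 10^(6.25/10) = 4.217, G_3 = 10^(14.5/10) = 28.18
Friis cascade:
  F = 1.387 + (1.358 − 1)/28.18 + (4.217 − 1)/20.75 = 1.555
NF = 10 log₁₀(1.555) = 1.92 dB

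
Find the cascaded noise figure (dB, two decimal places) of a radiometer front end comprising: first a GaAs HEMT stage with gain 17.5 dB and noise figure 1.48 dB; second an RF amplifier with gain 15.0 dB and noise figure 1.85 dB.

1.51 dB

Convert to linear (a loss of L dB is a gain of −L dB): F_i = 10^(NF_i/10), G_i = 10^(G_i,dB/10)
  Stage 1: F_1 = 10^(1.48/10) = 1.406, G_1 = 10^(17.5/10) = 56.23
  Stage 2: F_2 = 10^(1.85/10) = 1.531, G_2 = 10^(15.0/10) = 31.62
Friis cascade:
  F = 1.406 + (1.531 − 1)/56.23 = 1.415
NF = 10 log₁₀(1.415) = 1.51 dB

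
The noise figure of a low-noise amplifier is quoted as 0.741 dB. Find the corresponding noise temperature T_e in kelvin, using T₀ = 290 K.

54.0 K

F = 10^(0.741/10) = 1.18604
T_e = (F − 1)·T₀ = (1.18604 − 1) × 290 = 54.0 K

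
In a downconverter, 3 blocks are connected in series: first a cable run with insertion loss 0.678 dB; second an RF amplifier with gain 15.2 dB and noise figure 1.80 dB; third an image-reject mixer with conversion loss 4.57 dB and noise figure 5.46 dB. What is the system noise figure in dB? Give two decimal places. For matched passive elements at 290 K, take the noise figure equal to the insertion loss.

2.69 dB

Convert to linear (a loss of L dB is a gain of −L dB): F_i = 10^(NF_i/10), G_i = 10^(G_i,dB/10)
  Stage 1: F_1 = 10^(0.678/10) = 1.169, G_1 = 10^(−0.678/10) = 0.8555
  Stage 2: F_2 = 10^(1.80/10) = 1.514, G_2 = 10^(15.2/10) = 33.11
  Stage 3: F_3 = 10^(5.46/10) = 3.516, G_3 = 10^(−4.57/10) = 0.3491
Friis cascade:
  F = 1.169 + (1.514 − 1)/0.8555 + (3.516 − 1)/28.33 = 1.858
NF = 10 log₁₀(1.858) = 2.69 dB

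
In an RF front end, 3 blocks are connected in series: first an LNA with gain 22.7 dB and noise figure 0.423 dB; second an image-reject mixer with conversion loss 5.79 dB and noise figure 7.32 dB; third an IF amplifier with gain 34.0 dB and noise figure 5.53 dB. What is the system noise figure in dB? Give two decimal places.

Convert to linear (a loss of L dB is a gain of −L dB): F_i = 10^(NF_i/10), G_i = 10^(G_i,dB/10)
  Stage 1: F_1 = 10^(0.423/10) = 1.102, G_1 = 10^(22.7/10) = 186.2
  Stage 2: F_2 = 10^(7.32/10) = 5.395, G_2 = 10^(−5.79/10) = 0.2636
  Stage 3: F_3 = 10^(5.53/10) = 3.573, G_3 = 10^(34.0/10) = 2512
Friis cascade:
  F = 1.102 + (5.395 − 1)/186.2 + (3.573 − 1)/49.09 = 1.178
NF = 10 log₁₀(1.178) = 0.71 dB

0.71 dB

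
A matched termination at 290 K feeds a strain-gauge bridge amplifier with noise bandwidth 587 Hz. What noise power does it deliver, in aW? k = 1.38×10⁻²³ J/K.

P_n = kTB = 1.38×10⁻²³ × 290 × 5.87×10² = 2.35×10⁻¹⁸ W = 2.35 aW

2.35 aW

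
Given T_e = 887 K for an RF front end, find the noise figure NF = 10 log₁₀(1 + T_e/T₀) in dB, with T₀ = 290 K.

6.08 dB

F = 1 + T_e/T₀ = 1 + 887/290 = 4.05862
NF = 10 log₁₀(4.05862) = 6.08 dB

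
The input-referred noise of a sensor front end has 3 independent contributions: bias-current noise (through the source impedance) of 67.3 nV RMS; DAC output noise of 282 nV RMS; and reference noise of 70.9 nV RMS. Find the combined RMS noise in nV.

298 nV

Uncorrelated sources add in power (mean-square): V_tot = √(ΣV_i²)
V_tot = √[(6.73×10⁻⁸)² + (2.82×10⁻⁷)² + (7.09×10⁻⁸)²] = 2.98×10⁻⁷ V = 298 nV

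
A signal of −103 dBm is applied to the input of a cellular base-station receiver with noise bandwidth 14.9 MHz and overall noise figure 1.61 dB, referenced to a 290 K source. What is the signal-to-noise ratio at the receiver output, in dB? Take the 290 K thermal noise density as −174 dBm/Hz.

Noise floor: N = −174 + 10 log₁₀(B) + NF
10 log₁₀(1.49×10⁷) = 71.73 dB
N = −174 + 71.73 + 1.61 = −100.66 dBm
SNR = P_sig − N = −103 − (−100.66) = −2.34 dB → −2.3 dB

−2.3 dB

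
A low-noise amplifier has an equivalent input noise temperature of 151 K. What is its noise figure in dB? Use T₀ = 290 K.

1.82 dB

F = 1 + T_e/T₀ = 1 + 151/290 = 1.52069
NF = 10 log₁₀(1.52069) = 1.82 dB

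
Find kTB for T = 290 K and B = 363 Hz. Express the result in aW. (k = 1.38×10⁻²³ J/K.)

1.45 aW

P_n = kTB = 1.38×10⁻²³ × 290 × 3.63×10² = 1.45×10⁻¹⁸ W = 1.45 aW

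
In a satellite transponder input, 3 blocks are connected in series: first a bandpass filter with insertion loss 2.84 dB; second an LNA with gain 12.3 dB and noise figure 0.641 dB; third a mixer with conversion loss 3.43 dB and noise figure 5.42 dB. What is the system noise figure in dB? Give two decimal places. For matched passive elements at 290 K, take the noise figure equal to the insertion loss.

Convert to linear (a loss of L dB is a gain of −L dB): F_i = 10^(NF_i/10), G_i = 10^(G_i,dB/10)
  Stage 1: F_1 = 10^(2.84/10) = 1.923, G_1 = 10^(−2.84/10) = 0.5200
  Stage 2: F_2 = 10^(0.641/10) = 1.159, G_2 = 10^(12.3/10) = 16.98
  Stage 3: F_3 = 10^(5.42/10) = 3.483, G_3 = 10^(−3.43/10) = 0.4539
Friis cascade:
  F = 1.923 + (1.159 − 1)/0.5200 + (3.483 − 1)/8.831 = 2.510
NF = 10 log₁₀(2.510) = 4.00 dB

4.00 dB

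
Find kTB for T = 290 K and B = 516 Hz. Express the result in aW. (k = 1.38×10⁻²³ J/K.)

P_n = kTB = 1.38×10⁻²³ × 290 × 5.16×10² = 2.07×10⁻¹⁸ W = 2.07 aW

2.07 aW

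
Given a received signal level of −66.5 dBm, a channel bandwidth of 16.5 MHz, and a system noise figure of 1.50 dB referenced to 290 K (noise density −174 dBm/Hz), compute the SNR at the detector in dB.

Noise floor: N = −174 + 10 log₁₀(B) + NF
10 log₁₀(1.65×10⁷) = 72.17 dB
N = −174 + 72.17 + 1.50 = −100.33 dBm
SNR = P_sig − N = −66.5 − (−100.33) = 33.83 dB → 33.8 dB

33.8 dB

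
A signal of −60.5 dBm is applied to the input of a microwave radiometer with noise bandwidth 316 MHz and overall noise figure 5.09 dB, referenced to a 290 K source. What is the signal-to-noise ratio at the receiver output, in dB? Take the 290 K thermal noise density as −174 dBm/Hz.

Noise floor: N = −174 + 10 log₁₀(B) + NF
10 log₁₀(3.16×10⁸) = 85 dB
N = −174 + 85 + 5.09 = −83.91 dBm
SNR = P_sig − N = −60.5 − (−83.91) = 23.41 dB → 23.4 dB

23.4 dB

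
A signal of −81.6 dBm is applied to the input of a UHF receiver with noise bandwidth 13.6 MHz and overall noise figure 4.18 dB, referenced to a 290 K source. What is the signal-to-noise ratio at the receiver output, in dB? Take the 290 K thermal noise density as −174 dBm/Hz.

Noise floor: N = −174 + 10 log₁₀(B) + NF
10 log₁₀(1.36×10⁷) = 71.34 dB
N = −174 + 71.34 + 4.18 = −98.48 dBm
SNR = P_sig − N = −81.6 − (−98.48) = 16.88 dB → 16.9 dB

16.9 dB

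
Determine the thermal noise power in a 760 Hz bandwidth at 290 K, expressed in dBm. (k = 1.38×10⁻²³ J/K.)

P_n = kTB = 1.38×10⁻²³ × 290 × 7.60×10² = 3.04×10⁻¹⁸ W
In dBm: 10 log₁₀(3.04×10⁻¹⁸ / 10⁻³) = −145.2 dBm

−145.2 dBm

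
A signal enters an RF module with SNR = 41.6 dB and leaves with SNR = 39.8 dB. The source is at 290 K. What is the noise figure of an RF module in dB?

1.8 dB

NF (dB) = SNR_in(dB) − SNR_out(dB) when the source is at T₀
NF = 41.6 − 39.8 = 1.8 dB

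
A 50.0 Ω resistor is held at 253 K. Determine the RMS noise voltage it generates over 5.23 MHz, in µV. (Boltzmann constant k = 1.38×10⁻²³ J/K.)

1.91 µV

V_n = √(4kTRB)
4kTRB = 4 × 1.38×10⁻²³ × 253 × 5.00×10¹ × 5.23×10⁶ = 3.65×10⁻¹² V²
V_n = √(3.65×10⁻¹²) = 1.91×10⁻⁶ V = 1.91 µV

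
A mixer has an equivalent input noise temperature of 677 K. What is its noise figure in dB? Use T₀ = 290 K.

F = 1 + T_e/T₀ = 1 + 677/290 = 3.33448
NF = 10 log₁₀(3.33448) = 5.23 dB

5.23 dB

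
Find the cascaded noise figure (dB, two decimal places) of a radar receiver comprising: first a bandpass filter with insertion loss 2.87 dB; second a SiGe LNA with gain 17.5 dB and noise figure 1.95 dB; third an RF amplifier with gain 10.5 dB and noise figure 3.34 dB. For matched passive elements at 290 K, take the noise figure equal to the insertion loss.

4.88 dB

Convert to linear (a loss of L dB is a gain of −L dB): F_i = 10^(NF_i/10), G_i = 10^(G_i,dB/10)
  Stage 1: F_1 = 10^(2.87/10) = 1.936, G_1 = 10^(−2.87/10) = 0.5164
  Stage 2: F_2 = 10^(1.95/10) = 1.567, G_2 = 10^(17.5/10) = 56.23
  Stage 3: F_3 = 10^(3.34/10) = 2.158, G_3 = 10^(10.5/10) = 11.22
Friis cascade:
  F = 1.936 + (1.567 − 1)/0.5164 + (2.158 − 1)/29.04 = 3.074
NF = 10 log₁₀(3.074) = 4.88 dB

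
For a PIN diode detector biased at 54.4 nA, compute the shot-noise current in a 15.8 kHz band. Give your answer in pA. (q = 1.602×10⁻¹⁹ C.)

16.6 pA

I_n = √(2qI·B)
2qI·B = 2 × 1.602×10⁻¹⁹ × 5.44×10⁻⁸ × 1.58×10⁴ = 2.75×10⁻²² A²
I_n = √(2.75×10⁻²²) = 1.66×10⁻¹¹ A = 16.6 pA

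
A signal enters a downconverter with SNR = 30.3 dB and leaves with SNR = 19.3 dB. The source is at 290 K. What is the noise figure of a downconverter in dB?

11.0 dB

NF (dB) = SNR_in(dB) − SNR_out(dB) when the source is at T₀
NF = 30.3 − 19.3 = 11.0 dB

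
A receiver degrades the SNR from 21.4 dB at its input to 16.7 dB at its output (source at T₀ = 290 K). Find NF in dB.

4.7 dB

NF (dB) = SNR_in(dB) − SNR_out(dB) when the source is at T₀
NF = 21.4 − 16.7 = 4.7 dB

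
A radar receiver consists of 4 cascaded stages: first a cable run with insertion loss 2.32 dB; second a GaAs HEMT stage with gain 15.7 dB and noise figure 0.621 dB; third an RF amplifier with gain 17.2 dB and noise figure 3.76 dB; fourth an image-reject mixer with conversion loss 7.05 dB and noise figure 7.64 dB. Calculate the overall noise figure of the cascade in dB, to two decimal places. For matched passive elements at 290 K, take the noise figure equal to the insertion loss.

Convert to linear (a loss of L dB is a gain of −L dB): F_i = 10^(NF_i/10), G_i = 10^(G_i,dB/10)
  Stage 1: F_1 = 10^(2.32/10) = 1.706, G_1 = 10^(−2.32/10) = 0.5861
  Stage 2: F_2 = 10^(0.621/10) = 1.154, G_2 = 10^(15.7/10) = 37.15
  Stage 3: F_3 = 10^(3.76/10) = 2.377, G_3 = 10^(17.2/10) = 52.48
  Stage 4: F_4 = 10^(7.64/10) = 5.808, G_4 = 10^(−7.05/10) = 0.1972
Friis cascade:
  F = 1.706 + (1.154 − 1)/0.5861 + (2.377 − 1)/21.78 + (5.808 − 1)/1143 = 2.036
NF = 10 log₁₀(2.036) = 3.09 dB

3.09 dB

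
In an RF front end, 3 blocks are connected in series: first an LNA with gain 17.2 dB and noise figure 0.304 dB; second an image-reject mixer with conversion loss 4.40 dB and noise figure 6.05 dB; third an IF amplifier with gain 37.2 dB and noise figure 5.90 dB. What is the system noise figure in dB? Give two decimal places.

Convert to linear (a loss of L dB is a gain of −L dB): F_i = 10^(NF_i/10), G_i = 10^(G_i,dB/10)
  Stage 1: F_1 = 10^(0.304/10) = 1.073, G_1 = 10^(17.2/10) = 52.48
  Stage 2: F_2 = 10^(6.05/10) = 4.027, G_2 = 10^(−4.40/10) = 0.3631
  Stage 3: F_3 = 10^(5.90/10) = 3.890, G_3 = 10^(37.2/10) = 5248
Friis cascade:
  F = 1.073 + (4.027 − 1)/52.48 + (3.890 − 1)/19.05 = 1.282
NF = 10 log₁₀(1.282) = 1.08 dB

1.08 dB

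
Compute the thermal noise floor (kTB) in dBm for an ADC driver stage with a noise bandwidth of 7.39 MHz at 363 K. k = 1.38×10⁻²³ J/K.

−104.3 dBm

P_n = kTB = 1.38×10⁻²³ × 363 × 7.39×10⁶ = 3.70×10⁻¹⁴ W
In dBm: 10 log₁₀(3.70×10⁻¹⁴ / 10⁻³) = −104.3 dBm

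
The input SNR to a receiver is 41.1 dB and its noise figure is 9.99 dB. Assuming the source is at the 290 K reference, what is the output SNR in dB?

By definition F = SNR_in/SNR_out, so in dB: SNR_out = SNR_in − NF
SNR_out = 41.1 − 9.99 = 31.11 dB

31.11 dB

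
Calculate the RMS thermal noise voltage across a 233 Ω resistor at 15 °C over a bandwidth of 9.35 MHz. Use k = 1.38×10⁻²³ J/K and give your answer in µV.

T = 15 °C + 273.15 = 288.15 K
V_n = √(4kTRB)
4kTRB = 4 × 1.38×10⁻²³ × 288.15 × 2.33×10² × 9.35×10⁶ = 3.47×10⁻¹¹ V²
V_n = √(3.47×10⁻¹¹) = 5.89×10⁻⁶ V = 5.89 µV

5.89 µV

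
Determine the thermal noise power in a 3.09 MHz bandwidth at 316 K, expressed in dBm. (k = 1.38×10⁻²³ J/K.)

−108.7 dBm

P_n = kTB = 1.38×10⁻²³ × 316 × 3.09×10⁶ = 1.35×10⁻¹⁴ W
In dBm: 10 log₁₀(1.35×10⁻¹⁴ / 10⁻³) = −108.7 dBm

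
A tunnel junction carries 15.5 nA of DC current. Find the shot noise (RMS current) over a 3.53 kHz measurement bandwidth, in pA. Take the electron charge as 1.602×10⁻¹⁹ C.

4.19 pA

I_n = √(2qI·B)
2qI·B = 2 × 1.602×10⁻¹⁹ × 1.55×10⁻⁸ × 3.53×10³ = 1.75×10⁻²³ A²
I_n = √(1.75×10⁻²³) = 4.19×10⁻¹² A = 4.19 pA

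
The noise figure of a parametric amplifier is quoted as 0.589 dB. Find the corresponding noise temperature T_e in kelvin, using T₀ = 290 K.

42.1 K

F = 10^(0.589/10) = 1.14525
T_e = (F − 1)·T₀ = (1.14525 − 1) × 290 = 42.1 K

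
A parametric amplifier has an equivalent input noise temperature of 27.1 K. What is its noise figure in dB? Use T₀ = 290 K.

0.388 dB

F = 1 + T_e/T₀ = 1 + 27.1/290 = 1.09345
NF = 10 log₁₀(1.09345) = 0.388 dB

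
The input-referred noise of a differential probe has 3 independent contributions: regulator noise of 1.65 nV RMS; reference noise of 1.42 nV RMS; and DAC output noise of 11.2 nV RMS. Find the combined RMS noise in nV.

11.4 nV

Uncorrelated sources add in power (mean-square): V_tot = √(ΣV_i²)
V_tot = √[(1.65×10⁻⁹)² + (1.42×10⁻⁹)² + (1.12×10⁻⁸)²] = 1.14×10⁻⁸ V = 11.4 nV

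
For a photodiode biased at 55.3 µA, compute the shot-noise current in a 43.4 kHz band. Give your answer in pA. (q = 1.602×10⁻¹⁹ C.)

I_n = √(2qI·B)
2qI·B = 2 × 1.602×10⁻¹⁹ × 5.53×10⁻⁵ × 4.34×10⁴ = 7.69×10⁻¹⁹ A²
I_n = √(7.69×10⁻¹⁹) = 8.77×10⁻¹⁰ A = 877 pA

877 pA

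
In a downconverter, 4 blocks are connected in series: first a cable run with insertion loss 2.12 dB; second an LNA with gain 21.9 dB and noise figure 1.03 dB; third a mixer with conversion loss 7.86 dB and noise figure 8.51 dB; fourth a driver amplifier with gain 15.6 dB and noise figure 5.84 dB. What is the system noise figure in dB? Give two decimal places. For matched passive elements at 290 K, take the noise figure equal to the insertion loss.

Convert to linear (a loss of L dB is a gain of −L dB): F_i = 10^(NF_i/10), G_i = 10^(G_i,dB/10)
  Stage 1: F_1 = 10^(2.12/10) = 1.629, G_1 = 10^(−2.12/10) = 0.6138
  Stage 2: F_2 = 10^(1.03/10) = 1.268, G_2 = 10^(21.9/10) = 154.9
  Stage 3: F_3 = 10^(8.51/10) = 7.096, G_3 = 10^(−7.86/10) = 0.1637
  Stage 4: F_4 = 10^(5.84/10) = 3.837, G_4 = 10^(15.6/10) = 36.31
Friis cascade:
  F = 1.629 + (1.268 − 1)/0.6138 + (7.096 − 1)/95.06 + (3.837 − 1)/15.56 = 2.312
NF = 10 log₁₀(2.312) = 3.64 dB

3.64 dB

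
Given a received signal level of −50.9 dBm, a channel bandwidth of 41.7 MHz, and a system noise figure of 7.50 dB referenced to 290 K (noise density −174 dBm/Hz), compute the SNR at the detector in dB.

Noise floor: N = −174 + 10 log₁₀(B) + NF
10 log₁₀(4.17×10⁷) = 76.2 dB
N = −174 + 76.2 + 7.50 = −90.30 dBm
SNR = P_sig − N = −50.9 − (−90.30) = 39.40 dB → 39.4 dB

39.4 dB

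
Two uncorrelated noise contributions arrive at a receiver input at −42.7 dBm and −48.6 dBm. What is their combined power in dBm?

−41.7 dBm

Convert to linear, add, convert back:
P₁ = 5.37×10⁻⁸ W, P₂ = 1.38×10⁻⁸ W
P_tot = 6.75×10⁻⁸ W → 10 log₁₀(P_tot / 10⁻³) = −41.7 dBm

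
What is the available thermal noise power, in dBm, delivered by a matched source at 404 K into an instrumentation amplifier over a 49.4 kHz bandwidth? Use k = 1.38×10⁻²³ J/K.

P_n = kTB = 1.38×10⁻²³ × 404 × 4.94×10⁴ = 2.75×10⁻¹⁶ W
In dBm: 10 log₁₀(2.75×10⁻¹⁶ / 10⁻³) = −125.6 dBm

−125.6 dBm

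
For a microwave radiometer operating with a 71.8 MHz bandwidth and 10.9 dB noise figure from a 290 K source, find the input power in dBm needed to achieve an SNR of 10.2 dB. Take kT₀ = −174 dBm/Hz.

−74.3 dBm

Sensitivity = −174 + 10 log₁₀(B) + NF + SNR_min
= −174 + 78.56 + 10.9 + 10.2
= −74.34 dBm → −74.3 dBm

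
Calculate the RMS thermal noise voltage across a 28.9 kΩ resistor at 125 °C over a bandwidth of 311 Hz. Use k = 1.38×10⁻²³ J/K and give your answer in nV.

444 nV

T = 125 °C + 273.15 = 398.15 K
V_n = √(4kTRB)
4kTRB = 4 × 1.38×10⁻²³ × 398.15 × 2.89×10⁴ × 3.11×10² = 1.98×10⁻¹³ V²
V_n = √(1.98×10⁻¹³) = 4.44×10⁻⁷ V = 444 nV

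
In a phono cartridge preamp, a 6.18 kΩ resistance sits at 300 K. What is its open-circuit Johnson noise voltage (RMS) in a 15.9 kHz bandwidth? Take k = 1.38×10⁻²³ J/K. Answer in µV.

1.28 µV

V_n = √(4kTRB)
4kTRB = 4 × 1.38×10⁻²³ × 300 × 6.18×10³ × 1.59×10⁴ = 1.63×10⁻¹² V²
V_n = √(1.63×10⁻¹²) = 1.28×10⁻⁶ V = 1.28 µV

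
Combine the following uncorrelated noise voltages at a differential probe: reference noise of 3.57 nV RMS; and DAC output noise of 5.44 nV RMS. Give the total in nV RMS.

6.51 nV

Uncorrelated sources add in power (mean-square): V_tot = √(ΣV_i²)
V_tot = √[(3.57×10⁻⁹)² + (5.44×10⁻⁹)²] = 6.51×10⁻⁹ V = 6.51 nV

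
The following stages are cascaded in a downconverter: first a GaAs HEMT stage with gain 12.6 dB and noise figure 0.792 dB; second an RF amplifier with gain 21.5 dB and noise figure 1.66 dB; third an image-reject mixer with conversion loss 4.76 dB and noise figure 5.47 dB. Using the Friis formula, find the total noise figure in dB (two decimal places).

Convert to linear (a loss of L dB is a gain of −L dB): F_i = 10^(NF_i/10), G_i = 10^(G_i,dB/10)
  Stage 1: F_1 = 10^(0.792/10) = 1.200, G_1 = 10^(12.6/10) = 18.20
  Stage 2: F_2 = 10^(1.66/10) = 1.466, G_2 = 10^(21.5/10) = 141.3
  Stage 3: F_3 = 10^(5.47/10) = 3.524, G_3 = 10^(−4.76/10) = 0.3342
Friis cascade:
  F = 1.200 + (1.466 − 1)/18.20 + (3.524 − 1)/2570 = 1.227
NF = 10 log₁₀(1.227) = 0.89 dB

0.89 dB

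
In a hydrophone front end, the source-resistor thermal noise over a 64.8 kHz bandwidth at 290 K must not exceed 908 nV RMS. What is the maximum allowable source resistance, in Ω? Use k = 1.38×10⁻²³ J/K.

Johnson–Nyquist: V_n = √(4kTRB) ⇒ R = V_n² / (4kTB)
4kTB = 4 × 1.38×10⁻²³ × 290 × 6.48×10⁴ = 1.04×10⁻¹⁵
R = (9.08×10⁻⁷)² / 1.04×10⁻¹⁵ = 7.95×10² Ω = 795 Ω

795 Ω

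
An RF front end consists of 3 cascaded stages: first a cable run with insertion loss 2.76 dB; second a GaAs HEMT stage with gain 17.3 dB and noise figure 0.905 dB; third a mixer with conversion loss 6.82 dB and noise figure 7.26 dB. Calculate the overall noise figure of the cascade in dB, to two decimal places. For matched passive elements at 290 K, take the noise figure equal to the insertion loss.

Convert to linear (a loss of L dB is a gain of −L dB): F_i = 10^(NF_i/10), G_i = 10^(G_i,dB/10)
  Stage 1: F_1 = 10^(2.76/10) = 1.888, G_1 = 10^(−2.76/10) = 0.5297
  Stage 2: F_2 = 10^(0.905/10) = 1.232, G_2 = 10^(17.3/10) = 53.70
  Stage 3: F_3 = 10^(7.26/10) = 5.321, G_3 = 10^(−6.82/10) = 0.2080
Friis cascade:
  F = 1.888 + (1.232 − 1)/0.5297 + (5.321 − 1)/28.44 = 2.477
NF = 10 log₁₀(2.477) = 3.94 dB

3.94 dB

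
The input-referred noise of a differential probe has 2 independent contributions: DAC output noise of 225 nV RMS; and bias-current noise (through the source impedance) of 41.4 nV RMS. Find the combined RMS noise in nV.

Uncorrelated sources add in power (mean-square): V_tot = √(ΣV_i²)
V_tot = √[(2.25×10⁻⁷)² + (4.14×10⁻⁸)²] = 2.29×10⁻⁷ V = 229 nV

229 nV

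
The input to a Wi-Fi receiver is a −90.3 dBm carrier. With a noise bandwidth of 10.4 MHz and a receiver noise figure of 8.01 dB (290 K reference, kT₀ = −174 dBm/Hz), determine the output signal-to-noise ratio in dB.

Noise floor: N = −174 + 10 log₁₀(B) + NF
10 log₁₀(1.04×10⁷) = 70.17 dB
N = −174 + 70.17 + 8.01 = −95.82 dBm
SNR = P_sig − N = −90.3 − (−95.82) = 5.52 dB → 5.5 dB

5.5 dB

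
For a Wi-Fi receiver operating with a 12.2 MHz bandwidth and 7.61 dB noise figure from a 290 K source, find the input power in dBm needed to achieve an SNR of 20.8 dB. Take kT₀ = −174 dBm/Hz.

Sensitivity = −174 + 10 log₁₀(B) + NF + SNR_min
= −174 + 70.86 + 7.61 + 20.8
= −74.73 dBm → −74.7 dBm

−74.7 dBm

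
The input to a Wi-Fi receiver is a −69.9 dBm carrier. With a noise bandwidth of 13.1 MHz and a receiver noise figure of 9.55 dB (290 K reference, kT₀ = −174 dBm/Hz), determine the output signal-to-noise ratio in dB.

Noise floor: N = −174 + 10 log₁₀(B) + NF
10 log₁₀(1.31×10⁷) = 71.17 dB
N = −174 + 71.17 + 9.55 = −93.28 dBm
SNR = P_sig − N = −69.9 − (−93.28) = 23.38 dB → 23.4 dB

23.4 dB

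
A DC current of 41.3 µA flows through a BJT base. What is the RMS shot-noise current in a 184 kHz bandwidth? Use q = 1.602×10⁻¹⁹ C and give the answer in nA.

1.56 nA

I_n = √(2qI·B)
2qI·B = 2 × 1.602×10⁻¹⁹ × 4.13×10⁻⁵ × 1.84×10⁵ = 2.43×10⁻¹⁸ A²
I_n = √(2.43×10⁻¹⁸) = 1.56×10⁻⁹ A = 1.56 nA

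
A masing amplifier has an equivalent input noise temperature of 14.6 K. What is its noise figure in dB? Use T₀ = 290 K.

F = 1 + T_e/T₀ = 1 + 14.6/290 = 1.05034
NF = 10 log₁₀(1.05034) = 0.213 dB

0.213 dB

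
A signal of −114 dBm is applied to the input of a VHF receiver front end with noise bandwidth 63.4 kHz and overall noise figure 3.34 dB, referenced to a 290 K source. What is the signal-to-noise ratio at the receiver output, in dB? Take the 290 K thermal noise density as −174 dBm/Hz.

Noise floor: N = −174 + 10 log₁₀(B) + NF
10 log₁₀(6.34×10⁴) = 48.02 dB
N = −174 + 48.02 + 3.34 = −122.64 dBm
SNR = P_sig − N = −114 − (−122.64) = 8.64 dB → 8.6 dB

8.6 dB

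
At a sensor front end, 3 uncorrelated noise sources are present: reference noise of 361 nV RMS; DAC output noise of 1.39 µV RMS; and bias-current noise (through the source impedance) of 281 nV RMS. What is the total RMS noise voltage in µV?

1.46 µV

Uncorrelated sources add in power (mean-square): V_tot = √(ΣV_i²)
V_tot = √[(3.61×10⁻⁷)² + (1.39×10⁻⁶)² + (2.81×10⁻⁷)²] = 1.46×10⁻⁶ V = 1.46 µV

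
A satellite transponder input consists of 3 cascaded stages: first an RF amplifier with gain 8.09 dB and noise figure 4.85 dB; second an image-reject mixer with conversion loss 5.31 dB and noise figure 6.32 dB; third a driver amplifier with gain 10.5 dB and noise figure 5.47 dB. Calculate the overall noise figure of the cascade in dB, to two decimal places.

6.90 dB

Convert to linear (a loss of L dB is a gain of −L dB): F_i = 10^(NF_i/10), G_i = 10^(G_i,dB/10)
  Stage 1: F_1 = 10^(4.85/10) = 3.055, G_1 = 10^(8.09/10) = 6.442
  Stage 2: F_2 = 10^(6.32/10) = 4.285, G_2 = 10^(−5.31/10) = 0.2944
  Stage 3: F_3 = 10^(5.47/10) = 3.524, G_3 = 10^(10.5/10) = 11.22
Friis cascade:
  F = 3.055 + (4.285 − 1)/6.442 + (3.524 − 1)/1.897 = 4.896
NF = 10 log₁₀(4.896) = 6.90 dB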